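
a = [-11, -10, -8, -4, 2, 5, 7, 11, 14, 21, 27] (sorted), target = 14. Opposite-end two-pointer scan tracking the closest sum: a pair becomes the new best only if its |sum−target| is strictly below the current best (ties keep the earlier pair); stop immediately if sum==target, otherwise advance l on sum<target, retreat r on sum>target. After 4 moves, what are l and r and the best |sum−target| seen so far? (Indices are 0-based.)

[0,10] -11+27=16 d=2 * → r--
[0,9] -11+21=10 d=4 → l++
[1,9] -10+21=11 d=3 → l++
[2,9] -8+21=13 d=1 * → l++

l=3, r=9, best |Δ|=1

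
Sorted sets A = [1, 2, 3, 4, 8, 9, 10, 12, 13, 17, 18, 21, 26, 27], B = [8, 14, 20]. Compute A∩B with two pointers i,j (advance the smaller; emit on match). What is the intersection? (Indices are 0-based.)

intersection = [8]

i=0 j=0: 1<8, i++
i=1 j=0: 2<8, i++
i=2 j=0: 3<8, i++
i=3 j=0: 4<8, i++
i=4 j=0: 8==8 emit, i++,j++
i=5 j=1: 9<14, i++
i=6 j=1: 10<14, i++
i=7 j=1: 12<14, i++
i=8 j=1: 13<14, i++
i=9 j=1: 17>14, j++
i=9 j=2: 17<20, i++
i=10 j=2: 18<20, i++
i=11 j=2: 21>20, j++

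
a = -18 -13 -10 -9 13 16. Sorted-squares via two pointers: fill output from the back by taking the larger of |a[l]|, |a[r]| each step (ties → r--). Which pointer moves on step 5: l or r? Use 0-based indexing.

l=0 r=5: |-18|>|16| out[5]=324, l++
l=1 r=5: |-13|<=|16| out[4]=256, r--
l=1 r=4: |-13|<=|13| out[3]=169, r--
l=1 r=3: |-13|>|-9| out[2]=169, l++
l=2 r=3: |-10|>|-9| out[1]=100, l++

l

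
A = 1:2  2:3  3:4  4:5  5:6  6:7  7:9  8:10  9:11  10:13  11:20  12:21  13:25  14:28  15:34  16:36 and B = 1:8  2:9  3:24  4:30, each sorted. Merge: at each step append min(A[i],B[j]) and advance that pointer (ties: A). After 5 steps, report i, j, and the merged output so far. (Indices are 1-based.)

i=6, j=1, merged so far=[2, 3, 4, 5, 6]

[i=1,j=1] A[i]=2<=B[j]=8 take 2 → i++
[i=2,j=1] A[i]=3<=B[j]=8 take 3 → i++
[i=3,j=1] A[i]=4<=B[j]=8 take 4 → i++
[i=4,j=1] A[i]=5<=B[j]=8 take 5 → i++
[i=5,j=1] A[i]=6<=B[j]=8 take 6 → i++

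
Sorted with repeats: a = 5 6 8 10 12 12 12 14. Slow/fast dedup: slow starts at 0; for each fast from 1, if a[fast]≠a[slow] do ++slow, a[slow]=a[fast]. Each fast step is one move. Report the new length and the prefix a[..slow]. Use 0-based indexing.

slow=0 fast=1: a[fast]=6≠a[slow]=5 write a[1]=6, slow++,fast++
slow=1 fast=2: a[fast]=8≠a[slow]=6 write a[2]=8, slow++,fast++
slow=2 fast=3: a[fast]=10≠a[slow]=8 write a[3]=10, slow++,fast++
slow=3 fast=4: a[fast]=12≠a[slow]=10 write a[4]=12, slow++,fast++
slow=4 fast=5: a[fast]=12=a[slow] dup, fast++
slow=4 fast=6: a[fast]=12=a[slow] dup, fast++
slow=4 fast=7: a[fast]=14≠a[slow]=12 write a[5]=14, slow++,fast++

length 6; prefix = [5, 6, 8, 10, 12, 14]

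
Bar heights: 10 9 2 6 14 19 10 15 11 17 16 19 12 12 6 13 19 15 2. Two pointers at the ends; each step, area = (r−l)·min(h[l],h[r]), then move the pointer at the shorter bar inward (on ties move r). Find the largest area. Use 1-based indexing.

[1,19] min(10,2)*18=36 best=36 * → r--
[1,18] min(10,15)*17=170 best=170 * → l++
[2,18] min(9,15)*16=144 best=170 → l++
[3,18] min(2,15)*15=30 best=170 → l++
[4,18] min(6,15)*14=84 best=170 → l++
[5,18] min(14,15)*13=182 best=182 * → l++
[6,18] min(19,15)*12=180 best=182 → r--
[6,17] min(19,19)*11=209 best=209 * → r--
[6,16] min(19,13)*10=130 best=209 → r--
[6,15] min(19,6)*9=54 best=209 → r--
[6,14] min(19,12)*8=96 best=209 → r--
[6,13] min(19,12)*7=84 best=209 → r--
[6,12] min(19,19)*6=114 best=209 → r--
[6,11] min(19,16)*5=80 best=209 → r--
[6,10] min(19,17)*4=68 best=209 → r--
[6,9] min(19,11)*3=33 best=209 → r--
[6,8] min(19,15)*2=30 best=209 → r--
[6,7] min(19,10)*1=10 best=209 → r--

max area = 209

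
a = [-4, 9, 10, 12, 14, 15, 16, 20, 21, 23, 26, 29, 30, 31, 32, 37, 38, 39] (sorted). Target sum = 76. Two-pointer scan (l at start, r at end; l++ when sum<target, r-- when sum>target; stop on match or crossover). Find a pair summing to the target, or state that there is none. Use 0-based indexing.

l=0 r=17: -4+39=35 <76, l++
l=1 r=17: 9+39=48 <76, l++
l=2 r=17: 10+39=49 <76, l++
l=3 r=17: 12+39=51 <76, l++
l=4 r=17: 14+39=53 <76, l++
l=5 r=17: 15+39=54 <76, l++
l=6 r=17: 16+39=55 <76, l++
l=7 r=17: 20+39=59 <76, l++
l=8 r=17: 21+39=60 <76, l++
l=9 r=17: 23+39=62 <76, l++
l=10 r=17: 26+39=65 <76, l++
l=11 r=17: 29+39=68 <76, l++
l=12 r=17: 30+39=69 <76, l++
l=13 r=17: 31+39=70 <76, l++
l=14 r=17: 32+39=71 <76, l++
l=15 r=17: 37+39=76, found

(37, 39)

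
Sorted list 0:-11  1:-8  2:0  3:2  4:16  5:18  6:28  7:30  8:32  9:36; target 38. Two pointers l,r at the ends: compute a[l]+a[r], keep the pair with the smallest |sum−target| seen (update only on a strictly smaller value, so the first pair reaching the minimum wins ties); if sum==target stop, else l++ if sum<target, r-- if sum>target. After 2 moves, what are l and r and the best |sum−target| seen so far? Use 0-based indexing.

l=2, r=9, best |Δ|=10

[0,9] -11+36=25 d=13 * → l++
[1,9] -8+36=28 d=10 * → l++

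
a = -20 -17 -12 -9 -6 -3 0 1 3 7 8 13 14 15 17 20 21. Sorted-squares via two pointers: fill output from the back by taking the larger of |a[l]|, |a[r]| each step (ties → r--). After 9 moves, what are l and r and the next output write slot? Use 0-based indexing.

l=3, r=10, next write slot=7

l=0 r=16: |-20|<=|21| out[16]=441, r--
l=0 r=15: |-20|<=|20| out[15]=400, r--
l=0 r=14: |-20|>|17| out[14]=400, l++
l=1 r=14: |-17|<=|17| out[13]=289, r--
l=1 r=13: |-17|>|15| out[12]=289, l++
l=2 r=13: |-12|<=|15| out[11]=225, r--
l=2 r=12: |-12|<=|14| out[10]=196, r--
l=2 r=11: |-12|<=|13| out[9]=169, r--
l=2 r=10: |-12|>|8| out[8]=144, l++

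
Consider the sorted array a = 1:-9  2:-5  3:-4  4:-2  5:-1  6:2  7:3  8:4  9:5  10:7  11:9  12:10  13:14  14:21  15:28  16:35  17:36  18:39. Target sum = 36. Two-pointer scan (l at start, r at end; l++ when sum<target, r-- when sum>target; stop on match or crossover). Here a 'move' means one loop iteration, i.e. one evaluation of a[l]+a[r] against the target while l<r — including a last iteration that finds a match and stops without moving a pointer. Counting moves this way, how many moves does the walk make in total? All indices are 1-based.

l=1 r=18: -9+39=30 <36, l++
l=2 r=18: -5+39=34 <36, l++
l=3 r=18: -4+39=35 <36, l++
l=4 r=18: -2+39=37 >36, r--
l=4 r=17: -2+36=34 <36, l++
l=5 r=17: -1+36=35 <36, l++
l=6 r=17: 2+36=38 >36, r--
l=6 r=16: 2+35=37 >36, r--
l=6 r=15: 2+28=30 <36, l++
l=7 r=15: 3+28=31 <36, l++
l=8 r=15: 4+28=32 <36, l++
l=9 r=15: 5+28=33 <36, l++
l=10 r=15: 7+28=35 <36, l++
l=11 r=15: 9+28=37 >36, r--
l=11 r=14: 9+21=30 <36, l++
l=12 r=14: 10+21=31 <36, l++
l=13 r=14: 14+21=35 <36, l++

17 moves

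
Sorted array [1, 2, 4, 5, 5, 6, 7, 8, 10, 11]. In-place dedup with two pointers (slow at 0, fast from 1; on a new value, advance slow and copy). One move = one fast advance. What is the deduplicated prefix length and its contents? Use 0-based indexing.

length 9; prefix = [1, 2, 4, 5, 6, 7, 8, 10, 11]

slow=0 fast=1: a[fast]=2≠a[slow]=1 write a[1]=2, slow++,fast++
slow=1 fast=2: a[fast]=4≠a[slow]=2 write a[2]=4, slow++,fast++
slow=2 fast=3: a[fast]=5≠a[slow]=4 write a[3]=5, slow++,fast++
slow=3 fast=4: a[fast]=5=a[slow] dup, fast++
slow=3 fast=5: a[fast]=6≠a[slow]=5 write a[4]=6, slow++,fast++
slow=4 fast=6: a[fast]=7≠a[slow]=6 write a[5]=7, slow++,fast++
slow=5 fast=7: a[fast]=8≠a[slow]=7 write a[6]=8, slow++,fast++
slow=6 fast=8: a[fast]=10≠a[slow]=8 write a[7]=10, slow++,fast++
slow=7 fast=9: a[fast]=11≠a[slow]=10 write a[8]=11, slow++,fast++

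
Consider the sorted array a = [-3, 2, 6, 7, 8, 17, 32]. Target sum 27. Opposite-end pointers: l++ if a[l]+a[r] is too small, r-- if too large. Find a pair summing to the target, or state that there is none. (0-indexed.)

no pair

[0,6] -3+32=29 >27 → r--
[0,5] -3+17=14 <27 → l++
[1,5] 2+17=19 <27 → l++
[2,5] 6+17=23 <27 → l++
[3,5] 7+17=24 <27 → l++
[4,5] 8+17=25 <27 → l++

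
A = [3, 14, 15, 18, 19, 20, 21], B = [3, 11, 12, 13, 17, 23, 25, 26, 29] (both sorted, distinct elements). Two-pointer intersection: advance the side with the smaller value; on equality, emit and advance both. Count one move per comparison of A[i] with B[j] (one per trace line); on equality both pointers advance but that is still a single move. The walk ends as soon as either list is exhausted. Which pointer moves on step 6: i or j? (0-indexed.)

i

[i=0,j=0] 3==3 emit → i++,j++
[i=1,j=1] 14>11 → j++
[i=1,j=2] 14>12 → j++
[i=1,j=3] 14>13 → j++
[i=1,j=4] 14<17 → i++
[i=2,j=4] 15<17 → i++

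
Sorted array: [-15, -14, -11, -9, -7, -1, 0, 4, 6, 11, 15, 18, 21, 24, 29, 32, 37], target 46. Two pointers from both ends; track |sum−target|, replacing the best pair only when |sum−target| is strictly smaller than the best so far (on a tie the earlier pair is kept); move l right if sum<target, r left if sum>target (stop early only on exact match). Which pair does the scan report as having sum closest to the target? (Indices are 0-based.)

pair (15, 32) with sum 47 (|Δ|=1)

[0,16] -15+37=22 d=24 * → l++
[1,16] -14+37=23 d=23 * → l++
[2,16] -11+37=26 d=20 * → l++
[3,16] -9+37=28 d=18 * → l++
[4,16] -7+37=30 d=16 * → l++
[5,16] -1+37=36 d=10 * → l++
[6,16] 0+37=37 d=9 * → l++
[7,16] 4+37=41 d=5 * → l++
[8,16] 6+37=43 d=3 * → l++
[9,16] 11+37=48 d=2 * → r--
[9,15] 11+32=43 d=3 → l++
[10,15] 15+32=47 d=1 * → r--
[10,14] 15+29=44 d=2 → l++
[11,14] 18+29=47 d=1 → r--
[11,13] 18+24=42 d=4 → l++
[12,13] 21+24=45 d=1 → l++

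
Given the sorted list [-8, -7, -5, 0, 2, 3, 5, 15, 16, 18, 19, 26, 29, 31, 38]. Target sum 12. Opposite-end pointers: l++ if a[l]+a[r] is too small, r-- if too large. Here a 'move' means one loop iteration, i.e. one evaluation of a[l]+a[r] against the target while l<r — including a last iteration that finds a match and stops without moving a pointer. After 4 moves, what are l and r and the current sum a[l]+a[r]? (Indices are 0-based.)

l=0 r=14: -8+38=30 >12, r--
l=0 r=13: -8+31=23 >12, r--
l=0 r=12: -8+29=21 >12, r--
l=0 r=11: -8+26=18 >12, r--

l=0, r=10, sum=11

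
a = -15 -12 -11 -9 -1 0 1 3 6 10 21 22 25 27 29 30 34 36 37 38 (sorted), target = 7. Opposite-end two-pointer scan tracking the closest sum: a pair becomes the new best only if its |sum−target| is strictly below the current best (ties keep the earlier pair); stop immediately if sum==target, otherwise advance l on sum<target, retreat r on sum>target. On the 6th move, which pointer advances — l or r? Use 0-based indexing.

[0,19] -15+38=23 d=16 * → r--
[0,18] -15+37=22 d=15 * → r--
[0,17] -15+36=21 d=14 * → r--
[0,16] -15+34=19 d=12 * → r--
[0,15] -15+30=15 d=8 * → r--
[0,14] -15+29=14 d=7 * → r--

r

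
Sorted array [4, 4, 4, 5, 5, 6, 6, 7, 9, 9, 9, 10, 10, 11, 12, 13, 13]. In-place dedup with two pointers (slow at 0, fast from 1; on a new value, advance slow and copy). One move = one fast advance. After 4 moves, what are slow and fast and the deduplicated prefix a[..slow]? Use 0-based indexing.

slow=1, fast=5, prefix=[4, 5]

slow=0 fast=1: a[fast]=4=a[slow] dup, fast++
slow=0 fast=2: a[fast]=4=a[slow] dup, fast++
slow=0 fast=3: a[fast]=5≠a[slow]=4 write a[1]=5, slow++,fast++
slow=1 fast=4: a[fast]=5=a[slow] dup, fast++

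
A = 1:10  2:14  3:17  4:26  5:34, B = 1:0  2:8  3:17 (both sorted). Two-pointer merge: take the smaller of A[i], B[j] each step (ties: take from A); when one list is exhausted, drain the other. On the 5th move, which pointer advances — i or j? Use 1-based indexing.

i

i=1 j=1: A[i]=10>B[j]=0 take 0, j++
i=1 j=2: A[i]=10>B[j]=8 take 8, j++
i=1 j=3: A[i]=10<=B[j]=17 take 10, i++
i=2 j=3: A[i]=14<=B[j]=17 take 14, i++
i=3 j=3: A[i]=17<=B[j]=17 take 17, i++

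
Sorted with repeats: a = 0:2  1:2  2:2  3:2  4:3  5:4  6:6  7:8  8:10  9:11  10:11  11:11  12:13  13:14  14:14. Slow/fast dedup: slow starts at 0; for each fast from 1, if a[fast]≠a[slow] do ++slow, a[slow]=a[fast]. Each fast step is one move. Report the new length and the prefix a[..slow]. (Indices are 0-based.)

length 9; prefix = [2, 3, 4, 6, 8, 10, 11, 13, 14]

slow=0 fast=1: a[fast]=2=a[slow] dup, fast++
slow=0 fast=2: a[fast]=2=a[slow] dup, fast++
slow=0 fast=3: a[fast]=2=a[slow] dup, fast++
slow=0 fast=4: a[fast]=3≠a[slow]=2 write a[1]=3, slow++,fast++
slow=1 fast=5: a[fast]=4≠a[slow]=3 write a[2]=4, slow++,fast++
slow=2 fast=6: a[fast]=6≠a[slow]=4 write a[3]=6, slow++,fast++
slow=3 fast=7: a[fast]=8≠a[slow]=6 write a[4]=8, slow++,fast++
slow=4 fast=8: a[fast]=10≠a[slow]=8 write a[5]=10, slow++,fast++
slow=5 fast=9: a[fast]=11≠a[slow]=10 write a[6]=11, slow++,fast++
slow=6 fast=10: a[fast]=11=a[slow] dup, fast++
slow=6 fast=11: a[fast]=11=a[slow] dup, fast++
slow=6 fast=12: a[fast]=13≠a[slow]=11 write a[7]=13, slow++,fast++
slow=7 fast=13: a[fast]=14≠a[slow]=13 write a[8]=14, slow++,fast++
slow=8 fast=14: a[fast]=14=a[slow] dup, fast++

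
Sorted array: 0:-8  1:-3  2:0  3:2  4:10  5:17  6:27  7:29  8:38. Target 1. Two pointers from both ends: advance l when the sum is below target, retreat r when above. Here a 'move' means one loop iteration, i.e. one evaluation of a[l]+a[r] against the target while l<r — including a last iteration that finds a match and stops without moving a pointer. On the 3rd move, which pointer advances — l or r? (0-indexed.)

[0,8] -8+38=30 >1 → r--
[0,7] -8+29=21 >1 → r--
[0,6] -8+27=19 >1 → r--

r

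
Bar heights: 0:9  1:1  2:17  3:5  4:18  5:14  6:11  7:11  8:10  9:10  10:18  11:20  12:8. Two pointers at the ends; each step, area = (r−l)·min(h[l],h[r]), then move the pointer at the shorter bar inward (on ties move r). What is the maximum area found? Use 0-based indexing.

l=0 r=12: min(9,8)*12=96 best=96 *, r--
l=0 r=11: min(9,20)*11=99 best=99 *, l++
l=1 r=11: min(1,20)*10=10 best=99, l++
l=2 r=11: min(17,20)*9=153 best=153 *, l++
l=3 r=11: min(5,20)*8=40 best=153, l++
l=4 r=11: min(18,20)*7=126 best=153, l++
l=5 r=11: min(14,20)*6=84 best=153, l++
l=6 r=11: min(11,20)*5=55 best=153, l++
l=7 r=11: min(11,20)*4=44 best=153, l++
l=8 r=11: min(10,20)*3=30 best=153, l++
l=9 r=11: min(10,20)*2=20 best=153, l++
l=10 r=11: min(18,20)*1=18 best=153, l++

max area = 153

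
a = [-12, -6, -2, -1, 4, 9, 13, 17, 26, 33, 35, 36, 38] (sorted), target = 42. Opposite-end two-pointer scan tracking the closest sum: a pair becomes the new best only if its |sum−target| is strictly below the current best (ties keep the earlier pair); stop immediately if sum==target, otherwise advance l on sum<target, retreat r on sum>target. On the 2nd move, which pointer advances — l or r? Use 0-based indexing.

l=0 r=12: -12+38=26 d=16 *, l++
l=1 r=12: -6+38=32 d=10 *, l++

l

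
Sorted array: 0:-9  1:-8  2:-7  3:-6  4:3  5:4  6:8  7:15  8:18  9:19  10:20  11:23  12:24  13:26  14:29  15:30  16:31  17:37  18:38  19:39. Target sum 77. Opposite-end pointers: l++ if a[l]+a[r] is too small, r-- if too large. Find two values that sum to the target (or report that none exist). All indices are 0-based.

(38, 39)

l=0 r=19: -9+39=30 <77, l++
l=1 r=19: -8+39=31 <77, l++
l=2 r=19: -7+39=32 <77, l++
l=3 r=19: -6+39=33 <77, l++
l=4 r=19: 3+39=42 <77, l++
l=5 r=19: 4+39=43 <77, l++
l=6 r=19: 8+39=47 <77, l++
l=7 r=19: 15+39=54 <77, l++
l=8 r=19: 18+39=57 <77, l++
l=9 r=19: 19+39=58 <77, l++
l=10 r=19: 20+39=59 <77, l++
l=11 r=19: 23+39=62 <77, l++
l=12 r=19: 24+39=63 <77, l++
l=13 r=19: 26+39=65 <77, l++
l=14 r=19: 29+39=68 <77, l++
l=15 r=19: 30+39=69 <77, l++
l=16 r=19: 31+39=70 <77, l++
l=17 r=19: 37+39=76 <77, l++
l=18 r=19: 38+39=77, found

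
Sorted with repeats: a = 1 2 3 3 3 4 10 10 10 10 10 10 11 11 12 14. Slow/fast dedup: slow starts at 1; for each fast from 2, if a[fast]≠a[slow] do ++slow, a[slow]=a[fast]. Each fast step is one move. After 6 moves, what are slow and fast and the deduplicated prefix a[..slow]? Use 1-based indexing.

slow=1 fast=2: a[fast]=2≠a[slow]=1 write a[2]=2, slow++,fast++
slow=2 fast=3: a[fast]=3≠a[slow]=2 write a[3]=3, slow++,fast++
slow=3 fast=4: a[fast]=3=a[slow] dup, fast++
slow=3 fast=5: a[fast]=3=a[slow] dup, fast++
slow=3 fast=6: a[fast]=4≠a[slow]=3 write a[4]=4, slow++,fast++
slow=4 fast=7: a[fast]=10≠a[slow]=4 write a[5]=10, slow++,fast++

slow=5, fast=8, prefix=[1, 2, 3, 4, 10]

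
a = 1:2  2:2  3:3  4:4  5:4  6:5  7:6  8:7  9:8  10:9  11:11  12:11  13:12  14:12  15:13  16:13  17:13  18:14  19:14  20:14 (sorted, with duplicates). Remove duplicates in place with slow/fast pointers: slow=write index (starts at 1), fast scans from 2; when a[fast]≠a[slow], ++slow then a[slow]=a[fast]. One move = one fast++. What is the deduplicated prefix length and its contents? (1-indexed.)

length 12; prefix = [2, 3, 4, 5, 6, 7, 8, 9, 11, 12, 13, 14]

slow=1 fast=2: a[fast]=2=a[slow] dup, fast++
slow=1 fast=3: a[fast]=3≠a[slow]=2 write a[2]=3, slow++,fast++
slow=2 fast=4: a[fast]=4≠a[slow]=3 write a[3]=4, slow++,fast++
slow=3 fast=5: a[fast]=4=a[slow] dup, fast++
slow=3 fast=6: a[fast]=5≠a[slow]=4 write a[4]=5, slow++,fast++
slow=4 fast=7: a[fast]=6≠a[slow]=5 write a[5]=6, slow++,fast++
slow=5 fast=8: a[fast]=7≠a[slow]=6 write a[6]=7, slow++,fast++
slow=6 fast=9: a[fast]=8≠a[slow]=7 write a[7]=8, slow++,fast++
slow=7 fast=10: a[fast]=9≠a[slow]=8 write a[8]=9, slow++,fast++
slow=8 fast=11: a[fast]=11≠a[slow]=9 write a[9]=11, slow++,fast++
slow=9 fast=12: a[fast]=11=a[slow] dup, fast++
slow=9 fast=13: a[fast]=12≠a[slow]=11 write a[10]=12, slow++,fast++
slow=10 fast=14: a[fast]=12=a[slow] dup, fast++
slow=10 fast=15: a[fast]=13≠a[slow]=12 write a[11]=13, slow++,fast++
slow=11 fast=16: a[fast]=13=a[slow] dup, fast++
slow=11 fast=17: a[fast]=13=a[slow] dup, fast++
slow=11 fast=18: a[fast]=14≠a[slow]=13 write a[12]=14, slow++,fast++
slow=12 fast=19: a[fast]=14=a[slow] dup, fast++
slow=12 fast=20: a[fast]=14=a[slow] dup, fast++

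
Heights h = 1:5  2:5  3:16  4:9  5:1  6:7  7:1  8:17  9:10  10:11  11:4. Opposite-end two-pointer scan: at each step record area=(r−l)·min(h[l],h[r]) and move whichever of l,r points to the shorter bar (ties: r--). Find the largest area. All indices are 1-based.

max area = 80

[1,11] min(5,4)*10=40 best=40 * → r--
[1,10] min(5,11)*9=45 best=45 * → l++
[2,10] min(5,11)*8=40 best=45 → l++
[3,10] min(16,11)*7=77 best=77 * → r--
[3,9] min(16,10)*6=60 best=77 → r--
[3,8] min(16,17)*5=80 best=80 * → l++
[4,8] min(9,17)*4=36 best=80 → l++
[5,8] min(1,17)*3=3 best=80 → l++
[6,8] min(7,17)*2=14 best=80 → l++
[7,8] min(1,17)*1=1 best=80 → l++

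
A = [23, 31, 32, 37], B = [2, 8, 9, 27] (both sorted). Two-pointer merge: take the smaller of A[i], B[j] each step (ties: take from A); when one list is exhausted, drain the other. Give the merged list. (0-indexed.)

[2, 8, 9, 23, 27, 31, 32, 37]

i=0 j=0: A[i]=23>B[j]=2 take 2, j++
i=0 j=1: A[i]=23>B[j]=8 take 8, j++
i=0 j=2: A[i]=23>B[j]=9 take 9, j++
i=0 j=3: A[i]=23<=B[j]=27 take 23, i++
i=1 j=3: A[i]=31>B[j]=27 take 27, j++
i=1 j=4: B done, take A[i]=31, i++
i=2 j=4: B done, take A[i]=32, i++
i=3 j=4: B done, take A[i]=37, i++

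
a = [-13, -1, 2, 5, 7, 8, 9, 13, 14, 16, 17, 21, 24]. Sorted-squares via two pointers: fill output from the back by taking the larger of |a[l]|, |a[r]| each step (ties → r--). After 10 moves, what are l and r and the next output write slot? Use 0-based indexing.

l=1, r=3, next write slot=2

[0,12] |-13|<=|24| out[12]=576 → r--
[0,11] |-13|<=|21| out[11]=441 → r--
[0,10] |-13|<=|17| out[10]=289 → r--
[0,9] |-13|<=|16| out[9]=256 → r--
[0,8] |-13|<=|14| out[8]=196 → r--
[0,7] |-13|<=|13| out[7]=169 → r--
[0,6] |-13|>|9| out[6]=169 → l++
[1,6] |-1|<=|9| out[5]=81 → r--
[1,5] |-1|<=|8| out[4]=64 → r--
[1,4] |-1|<=|7| out[3]=49 → r--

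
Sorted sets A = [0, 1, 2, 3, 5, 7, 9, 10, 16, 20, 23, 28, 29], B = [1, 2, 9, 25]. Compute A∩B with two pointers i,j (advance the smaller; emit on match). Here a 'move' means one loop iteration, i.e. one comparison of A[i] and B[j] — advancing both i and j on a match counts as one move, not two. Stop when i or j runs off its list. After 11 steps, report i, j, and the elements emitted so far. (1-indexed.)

[i=1,j=1] 0<1 → i++
[i=2,j=1] 1==1 emit → i++,j++
[i=3,j=2] 2==2 emit → i++,j++
[i=4,j=3] 3<9 → i++
[i=5,j=3] 5<9 → i++
[i=6,j=3] 7<9 → i++
[i=7,j=3] 9==9 emit → i++,j++
[i=8,j=4] 10<25 → i++
[i=9,j=4] 16<25 → i++
[i=10,j=4] 20<25 → i++
[i=11,j=4] 23<25 → i++

i=12, j=4, emitted=[1, 2, 9]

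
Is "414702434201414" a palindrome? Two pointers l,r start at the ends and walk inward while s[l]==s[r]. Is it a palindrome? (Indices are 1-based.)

l=1 r=15: '4'=='4', l++,r--
l=2 r=14: '1'=='1', l++,r--
l=3 r=13: '4'=='4', l++,r--
l=4 r=12: '7'!='1', stop

not a palindrome (mismatch at 4,12)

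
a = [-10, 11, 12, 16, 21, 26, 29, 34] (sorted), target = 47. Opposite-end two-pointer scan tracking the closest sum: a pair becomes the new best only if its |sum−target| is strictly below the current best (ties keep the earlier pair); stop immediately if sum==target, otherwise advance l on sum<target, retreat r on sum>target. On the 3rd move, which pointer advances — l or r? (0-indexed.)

[0,7] -10+34=24 d=23 * → l++
[1,7] 11+34=45 d=2 * → l++
[2,7] 12+34=46 d=1 * → l++

l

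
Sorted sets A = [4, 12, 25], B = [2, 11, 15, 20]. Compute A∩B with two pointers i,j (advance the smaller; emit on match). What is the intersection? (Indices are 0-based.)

i=0 j=0: 4>2, j++
i=0 j=1: 4<11, i++
i=1 j=1: 12>11, j++
i=1 j=2: 12<15, i++
i=2 j=2: 25>15, j++
i=2 j=3: 25>20, j++

intersection = []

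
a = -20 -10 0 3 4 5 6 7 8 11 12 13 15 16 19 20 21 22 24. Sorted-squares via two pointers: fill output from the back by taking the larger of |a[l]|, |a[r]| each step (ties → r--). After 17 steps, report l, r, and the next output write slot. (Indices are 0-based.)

l=2, r=3, next write slot=1

[0,18] |-20|<=|24| out[18]=576 → r--
[0,17] |-20|<=|22| out[17]=484 → r--
[0,16] |-20|<=|21| out[16]=441 → r--
[0,15] |-20|<=|20| out[15]=400 → r--
[0,14] |-20|>|19| out[14]=400 → l++
[1,14] |-10|<=|19| out[13]=361 → r--
[1,13] |-10|<=|16| out[12]=256 → r--
[1,12] |-10|<=|15| out[11]=225 → r--
[1,11] |-10|<=|13| out[10]=169 → r--
[1,10] |-10|<=|12| out[9]=144 → r--
[1,9] |-10|<=|11| out[8]=121 → r--
[1,8] |-10|>|8| out[7]=100 → l++
[2,8] |0|<=|8| out[6]=64 → r--
[2,7] |0|<=|7| out[5]=49 → r--
[2,6] |0|<=|6| out[4]=36 → r--
[2,5] |0|<=|5| out[3]=25 → r--
[2,4] |0|<=|4| out[2]=16 → r--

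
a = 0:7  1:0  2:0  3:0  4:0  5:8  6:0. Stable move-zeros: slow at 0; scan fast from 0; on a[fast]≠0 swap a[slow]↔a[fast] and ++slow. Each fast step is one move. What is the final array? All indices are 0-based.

slow=0 fast=0: a[fast]=7≠0 swap→a[0]=7, slow++,fast++
slow=1 fast=1: a[fast]=0, fast++
slow=1 fast=2: a[fast]=0, fast++
slow=1 fast=3: a[fast]=0, fast++
slow=1 fast=4: a[fast]=0, fast++
slow=1 fast=5: a[fast]=8≠0 swap→a[1]=8, slow++,fast++
slow=2 fast=6: a[fast]=0, fast++

[7, 8, 0, 0, 0, 0, 0]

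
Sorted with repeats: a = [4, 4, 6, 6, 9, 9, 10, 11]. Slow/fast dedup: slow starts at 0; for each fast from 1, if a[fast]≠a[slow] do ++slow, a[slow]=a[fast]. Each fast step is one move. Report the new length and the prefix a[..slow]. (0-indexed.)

length 5; prefix = [4, 6, 9, 10, 11]

slow=0 fast=1: a[fast]=4=a[slow] dup, fast++
slow=0 fast=2: a[fast]=6≠a[slow]=4 write a[1]=6, slow++,fast++
slow=1 fast=3: a[fast]=6=a[slow] dup, fast++
slow=1 fast=4: a[fast]=9≠a[slow]=6 write a[2]=9, slow++,fast++
slow=2 fast=5: a[fast]=9=a[slow] dup, fast++
slow=2 fast=6: a[fast]=10≠a[slow]=9 write a[3]=10, slow++,fast++
slow=3 fast=7: a[fast]=11≠a[slow]=10 write a[4]=11, slow++,fast++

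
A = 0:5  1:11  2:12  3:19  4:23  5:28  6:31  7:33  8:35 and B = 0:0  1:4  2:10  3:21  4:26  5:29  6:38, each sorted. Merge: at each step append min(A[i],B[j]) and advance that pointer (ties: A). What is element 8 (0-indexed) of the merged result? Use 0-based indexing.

i=0 j=0: A[i]=5>B[j]=0 take 0, j++
i=0 j=1: A[i]=5>B[j]=4 take 4, j++
i=0 j=2: A[i]=5<=B[j]=10 take 5, i++
i=1 j=2: A[i]=11>B[j]=10 take 10, j++
i=1 j=3: A[i]=11<=B[j]=21 take 11, i++
i=2 j=3: A[i]=12<=B[j]=21 take 12, i++
i=3 j=3: A[i]=19<=B[j]=21 take 19, i++
i=4 j=3: A[i]=23>B[j]=21 take 21, j++
i=4 j=4: A[i]=23<=B[j]=26 take 23, i++
i=5 j=4: A[i]=28>B[j]=26 take 26, j++
i=5 j=5: A[i]=28<=B[j]=29 take 28, i++
i=6 j=5: A[i]=31>B[j]=29 take 29, j++
i=6 j=6: A[i]=31<=B[j]=38 take 31, i++
i=7 j=6: A[i]=33<=B[j]=38 take 33, i++
i=8 j=6: A[i]=35<=B[j]=38 take 35, i++
i=9 j=6: A done, take B[j]=38, j++

merged[8] = 23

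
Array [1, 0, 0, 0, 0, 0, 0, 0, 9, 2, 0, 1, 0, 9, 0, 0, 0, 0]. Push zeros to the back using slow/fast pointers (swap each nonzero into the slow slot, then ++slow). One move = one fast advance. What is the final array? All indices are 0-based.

[1, 9, 2, 1, 9, 0, 0, 0, 0, 0, 0, 0, 0, 0, 0, 0, 0, 0]

slow=0 fast=0: a[fast]=1≠0 swap→a[0]=1, slow++,fast++
slow=1 fast=1: a[fast]=0, fast++
slow=1 fast=2: a[fast]=0, fast++
slow=1 fast=3: a[fast]=0, fast++
slow=1 fast=4: a[fast]=0, fast++
slow=1 fast=5: a[fast]=0, fast++
slow=1 fast=6: a[fast]=0, fast++
slow=1 fast=7: a[fast]=0, fast++
slow=1 fast=8: a[fast]=9≠0 swap→a[1]=9, slow++,fast++
slow=2 fast=9: a[fast]=2≠0 swap→a[2]=2, slow++,fast++
slow=3 fast=10: a[fast]=0, fast++
slow=3 fast=11: a[fast]=1≠0 swap→a[3]=1, slow++,fast++
slow=4 fast=12: a[fast]=0, fast++
slow=4 fast=13: a[fast]=9≠0 swap→a[4]=9, slow++,fast++
slow=5 fast=14: a[fast]=0, fast++
slow=5 fast=15: a[fast]=0, fast++
slow=5 fast=16: a[fast]=0, fast++
slow=5 fast=17: a[fast]=0, fast++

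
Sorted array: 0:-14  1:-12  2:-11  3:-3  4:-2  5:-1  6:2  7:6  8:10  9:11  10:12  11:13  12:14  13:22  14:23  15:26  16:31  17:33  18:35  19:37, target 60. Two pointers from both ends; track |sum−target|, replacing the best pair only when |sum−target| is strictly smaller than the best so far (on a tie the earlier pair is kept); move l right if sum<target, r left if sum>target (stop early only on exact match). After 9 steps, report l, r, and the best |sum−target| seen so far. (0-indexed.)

l=9, r=19, best |Δ|=13

l=0 r=19: -14+37=23 d=37 *, l++
l=1 r=19: -12+37=25 d=35 *, l++
l=2 r=19: -11+37=26 d=34 *, l++
l=3 r=19: -3+37=34 d=26 *, l++
l=4 r=19: -2+37=35 d=25 *, l++
l=5 r=19: -1+37=36 d=24 *, l++
l=6 r=19: 2+37=39 d=21 *, l++
l=7 r=19: 6+37=43 d=17 *, l++
l=8 r=19: 10+37=47 d=13 *, l++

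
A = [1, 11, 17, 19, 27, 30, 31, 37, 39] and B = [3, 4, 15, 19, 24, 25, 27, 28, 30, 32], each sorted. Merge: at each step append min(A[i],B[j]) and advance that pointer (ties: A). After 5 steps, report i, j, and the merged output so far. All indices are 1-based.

[i=1,j=1] A[i]=1<=B[j]=3 take 1 → i++
[i=2,j=1] A[i]=11>B[j]=3 take 3 → j++
[i=2,j=2] A[i]=11>B[j]=4 take 4 → j++
[i=2,j=3] A[i]=11<=B[j]=15 take 11 → i++
[i=3,j=3] A[i]=17>B[j]=15 take 15 → j++

i=3, j=4, merged so far=[1, 3, 4, 11, 15]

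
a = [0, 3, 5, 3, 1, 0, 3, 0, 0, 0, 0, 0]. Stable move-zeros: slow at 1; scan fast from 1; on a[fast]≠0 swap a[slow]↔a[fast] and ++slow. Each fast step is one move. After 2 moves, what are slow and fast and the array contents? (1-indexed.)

slow=2, fast=3, a=[3, 0, 5, 3, 1, 0, 3, 0, 0, 0, 0, 0]

(s=1,f=1) a[fast]=0 → fast++
(s=1,f=2) a[fast]=3≠0 swap→a[1]=3 → slow++,fast++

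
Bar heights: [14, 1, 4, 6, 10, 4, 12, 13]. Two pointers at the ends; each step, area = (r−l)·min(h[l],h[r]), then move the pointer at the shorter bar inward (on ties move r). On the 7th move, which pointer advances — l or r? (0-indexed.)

l=0 r=7: min(14,13)*7=91 best=91 *, r--
l=0 r=6: min(14,12)*6=72 best=91, r--
l=0 r=5: min(14,4)*5=20 best=91, r--
l=0 r=4: min(14,10)*4=40 best=91, r--
l=0 r=3: min(14,6)*3=18 best=91, r--
l=0 r=2: min(14,4)*2=8 best=91, r--
l=0 r=1: min(14,1)*1=1 best=91, r--

r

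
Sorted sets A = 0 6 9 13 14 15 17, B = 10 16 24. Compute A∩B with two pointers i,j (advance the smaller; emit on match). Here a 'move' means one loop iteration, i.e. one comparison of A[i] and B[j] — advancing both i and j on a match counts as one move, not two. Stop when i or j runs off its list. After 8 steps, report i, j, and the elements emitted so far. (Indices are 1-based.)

i=7, j=3, emitted=[]

[i=1,j=1] 0<10 → i++
[i=2,j=1] 6<10 → i++
[i=3,j=1] 9<10 → i++
[i=4,j=1] 13>10 → j++
[i=4,j=2] 13<16 → i++
[i=5,j=2] 14<16 → i++
[i=6,j=2] 15<16 → i++
[i=7,j=2] 17>16 → j++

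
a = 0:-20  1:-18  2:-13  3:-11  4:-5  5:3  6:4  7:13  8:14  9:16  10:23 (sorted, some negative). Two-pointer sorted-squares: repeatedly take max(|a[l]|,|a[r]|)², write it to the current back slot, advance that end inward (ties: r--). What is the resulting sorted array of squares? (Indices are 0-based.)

[9, 16, 25, 121, 169, 169, 196, 256, 324, 400, 529]

[0,10] |-20|<=|23| out[10]=529 → r--
[0,9] |-20|>|16| out[9]=400 → l++
[1,9] |-18|>|16| out[8]=324 → l++
[2,9] |-13|<=|16| out[7]=256 → r--
[2,8] |-13|<=|14| out[6]=196 → r--
[2,7] |-13|<=|13| out[5]=169 → r--
[2,6] |-13|>|4| out[4]=169 → l++
[3,6] |-11|>|4| out[3]=121 → l++
[4,6] |-5|>|4| out[2]=25 → l++
[5,6] |3|<=|4| out[1]=16 → r--
[5,5] |3|<=|3| out[0]=9 → r--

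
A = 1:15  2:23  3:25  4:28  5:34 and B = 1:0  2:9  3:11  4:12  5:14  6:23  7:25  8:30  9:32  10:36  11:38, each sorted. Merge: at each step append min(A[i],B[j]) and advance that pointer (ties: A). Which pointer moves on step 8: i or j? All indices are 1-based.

[i=1,j=1] A[i]=15>B[j]=0 take 0 → j++
[i=1,j=2] A[i]=15>B[j]=9 take 9 → j++
[i=1,j=3] A[i]=15>B[j]=11 take 11 → j++
[i=1,j=4] A[i]=15>B[j]=12 take 12 → j++
[i=1,j=5] A[i]=15>B[j]=14 take 14 → j++
[i=1,j=6] A[i]=15<=B[j]=23 take 15 → i++
[i=2,j=6] A[i]=23<=B[j]=23 take 23 → i++
[i=3,j=6] A[i]=25>B[j]=23 take 23 → j++

j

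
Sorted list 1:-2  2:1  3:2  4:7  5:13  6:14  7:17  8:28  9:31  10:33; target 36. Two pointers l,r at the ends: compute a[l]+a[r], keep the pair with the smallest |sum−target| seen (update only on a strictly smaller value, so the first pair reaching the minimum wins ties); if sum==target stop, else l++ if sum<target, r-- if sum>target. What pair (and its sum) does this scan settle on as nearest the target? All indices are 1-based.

[1,10] -2+33=31 d=5 * → l++
[2,10] 1+33=34 d=2 * → l++
[3,10] 2+33=35 d=1 * → l++
[4,10] 7+33=40 d=4 → r--
[4,9] 7+31=38 d=2 → r--
[4,8] 7+28=35 d=1 → l++
[5,8] 13+28=41 d=5 → r--
[5,7] 13+17=30 d=6 → l++
[6,7] 14+17=31 d=5 → l++

pair (2, 33) with sum 35 (|Δ|=1)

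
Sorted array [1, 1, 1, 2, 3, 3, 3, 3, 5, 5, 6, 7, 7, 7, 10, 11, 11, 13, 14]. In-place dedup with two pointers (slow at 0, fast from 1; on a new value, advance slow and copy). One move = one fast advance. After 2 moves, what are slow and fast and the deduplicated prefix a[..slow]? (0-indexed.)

(s=0,f=1) a[fast]=1=a[slow] dup → fast++
(s=0,f=2) a[fast]=1=a[slow] dup → fast++

slow=0, fast=3, prefix=[1]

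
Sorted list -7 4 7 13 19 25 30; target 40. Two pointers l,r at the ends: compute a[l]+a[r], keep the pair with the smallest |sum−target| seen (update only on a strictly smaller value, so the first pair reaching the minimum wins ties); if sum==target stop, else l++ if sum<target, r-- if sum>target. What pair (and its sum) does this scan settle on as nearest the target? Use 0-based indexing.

[0,6] -7+30=23 d=17 * → l++
[1,6] 4+30=34 d=6 * → l++
[2,6] 7+30=37 d=3 * → l++
[3,6] 13+30=43 d=3 → r--
[3,5] 13+25=38 d=2 * → l++
[4,5] 19+25=44 d=4 → r--

pair (13, 25) with sum 38 (|Δ|=2)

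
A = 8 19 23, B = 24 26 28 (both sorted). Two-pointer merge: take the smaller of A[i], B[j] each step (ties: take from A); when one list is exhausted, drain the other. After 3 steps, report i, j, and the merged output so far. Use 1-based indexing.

i=4, j=1, merged so far=[8, 19, 23]

i=1 j=1: A[i]=8<=B[j]=24 take 8, i++
i=2 j=1: A[i]=19<=B[j]=24 take 19, i++
i=3 j=1: A[i]=23<=B[j]=24 take 23, i++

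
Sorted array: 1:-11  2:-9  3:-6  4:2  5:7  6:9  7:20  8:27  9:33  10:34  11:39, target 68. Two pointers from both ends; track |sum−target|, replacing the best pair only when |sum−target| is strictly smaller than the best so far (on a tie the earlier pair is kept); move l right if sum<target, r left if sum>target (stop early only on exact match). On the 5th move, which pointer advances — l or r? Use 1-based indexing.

l

l=1 r=11: -11+39=28 d=40 *, l++
l=2 r=11: -9+39=30 d=38 *, l++
l=3 r=11: -6+39=33 d=35 *, l++
l=4 r=11: 2+39=41 d=27 *, l++
l=5 r=11: 7+39=46 d=22 *, l++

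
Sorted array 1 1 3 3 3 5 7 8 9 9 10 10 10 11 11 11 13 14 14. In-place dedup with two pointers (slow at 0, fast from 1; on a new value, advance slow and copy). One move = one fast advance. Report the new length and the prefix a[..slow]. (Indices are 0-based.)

length 10; prefix = [1, 3, 5, 7, 8, 9, 10, 11, 13, 14]

slow=0 fast=1: a[fast]=1=a[slow] dup, fast++
slow=0 fast=2: a[fast]=3≠a[slow]=1 write a[1]=3, slow++,fast++
slow=1 fast=3: a[fast]=3=a[slow] dup, fast++
slow=1 fast=4: a[fast]=3=a[slow] dup, fast++
slow=1 fast=5: a[fast]=5≠a[slow]=3 write a[2]=5, slow++,fast++
slow=2 fast=6: a[fast]=7≠a[slow]=5 write a[3]=7, slow++,fast++
slow=3 fast=7: a[fast]=8≠a[slow]=7 write a[4]=8, slow++,fast++
slow=4 fast=8: a[fast]=9≠a[slow]=8 write a[5]=9, slow++,fast++
slow=5 fast=9: a[fast]=9=a[slow] dup, fast++
slow=5 fast=10: a[fast]=10≠a[slow]=9 write a[6]=10, slow++,fast++
slow=6 fast=11: a[fast]=10=a[slow] dup, fast++
slow=6 fast=12: a[fast]=10=a[slow] dup, fast++
slow=6 fast=13: a[fast]=11≠a[slow]=10 write a[7]=11, slow++,fast++
slow=7 fast=14: a[fast]=11=a[slow] dup, fast++
slow=7 fast=15: a[fast]=11=a[slow] dup, fast++
slow=7 fast=16: a[fast]=13≠a[slow]=11 write a[8]=13, slow++,fast++
slow=8 fast=17: a[fast]=14≠a[slow]=13 write a[9]=14, slow++,fast++
slow=9 fast=18: a[fast]=14=a[slow] dup, fast++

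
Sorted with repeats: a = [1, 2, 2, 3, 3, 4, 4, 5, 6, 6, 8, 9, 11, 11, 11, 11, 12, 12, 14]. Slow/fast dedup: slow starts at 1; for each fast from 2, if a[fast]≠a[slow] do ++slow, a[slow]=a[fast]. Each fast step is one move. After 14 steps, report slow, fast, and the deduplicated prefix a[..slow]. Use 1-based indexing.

(s=1,f=2) a[fast]=2≠a[slow]=1 write a[2]=2 → slow++,fast++
(s=2,f=3) a[fast]=2=a[slow] dup → fast++
(s=2,f=4) a[fast]=3≠a[slow]=2 write a[3]=3 → slow++,fast++
(s=3,f=5) a[fast]=3=a[slow] dup → fast++
(s=3,f=6) a[fast]=4≠a[slow]=3 write a[4]=4 → slow++,fast++
(s=4,f=7) a[fast]=4=a[slow] dup → fast++
(s=4,f=8) a[fast]=5≠a[slow]=4 write a[5]=5 → slow++,fast++
(s=5,f=9) a[fast]=6≠a[slow]=5 write a[6]=6 → slow++,fast++
(s=6,f=10) a[fast]=6=a[slow] dup → fast++
(s=6,f=11) a[fast]=8≠a[slow]=6 write a[7]=8 → slow++,fast++
(s=7,f=12) a[fast]=9≠a[slow]=8 write a[8]=9 → slow++,fast++
(s=8,f=13) a[fast]=11≠a[slow]=9 write a[9]=11 → slow++,fast++
(s=9,f=14) a[fast]=11=a[slow] dup → fast++
(s=9,f=15) a[fast]=11=a[slow] dup → fast++

slow=9, fast=16, prefix=[1, 2, 3, 4, 5, 6, 8, 9, 11]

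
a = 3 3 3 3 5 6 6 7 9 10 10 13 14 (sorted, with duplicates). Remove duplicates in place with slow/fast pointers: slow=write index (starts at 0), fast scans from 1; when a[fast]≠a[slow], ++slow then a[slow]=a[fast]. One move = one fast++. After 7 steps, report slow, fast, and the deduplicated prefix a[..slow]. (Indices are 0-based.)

slow=3, fast=8, prefix=[3, 5, 6, 7]

slow=0 fast=1: a[fast]=3=a[slow] dup, fast++
slow=0 fast=2: a[fast]=3=a[slow] dup, fast++
slow=0 fast=3: a[fast]=3=a[slow] dup, fast++
slow=0 fast=4: a[fast]=5≠a[slow]=3 write a[1]=5, slow++,fast++
slow=1 fast=5: a[fast]=6≠a[slow]=5 write a[2]=6, slow++,fast++
slow=2 fast=6: a[fast]=6=a[slow] dup, fast++
slow=2 fast=7: a[fast]=7≠a[slow]=6 write a[3]=7, slow++,fast++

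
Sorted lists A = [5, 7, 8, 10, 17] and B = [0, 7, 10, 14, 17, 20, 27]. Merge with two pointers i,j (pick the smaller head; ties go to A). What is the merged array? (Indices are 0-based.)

[0, 5, 7, 7, 8, 10, 10, 14, 17, 17, 20, 27]

i=0 j=0: A[i]=5>B[j]=0 take 0, j++
i=0 j=1: A[i]=5<=B[j]=7 take 5, i++
i=1 j=1: A[i]=7<=B[j]=7 take 7, i++
i=2 j=1: A[i]=8>B[j]=7 take 7, j++
i=2 j=2: A[i]=8<=B[j]=10 take 8, i++
i=3 j=2: A[i]=10<=B[j]=10 take 10, i++
i=4 j=2: A[i]=17>B[j]=10 take 10, j++
i=4 j=3: A[i]=17>B[j]=14 take 14, j++
i=4 j=4: A[i]=17<=B[j]=17 take 17, i++
i=5 j=4: A done, take B[j]=17, j++
i=5 j=5: A done, take B[j]=20, j++
i=5 j=6: A done, take B[j]=27, j++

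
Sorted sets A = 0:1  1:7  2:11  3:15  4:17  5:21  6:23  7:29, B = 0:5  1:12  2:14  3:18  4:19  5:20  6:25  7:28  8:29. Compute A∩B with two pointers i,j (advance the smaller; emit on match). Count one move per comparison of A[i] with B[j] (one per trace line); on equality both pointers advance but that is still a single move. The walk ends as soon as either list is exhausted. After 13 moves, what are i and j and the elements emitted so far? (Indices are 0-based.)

i=0 j=0: 1<5, i++
i=1 j=0: 7>5, j++
i=1 j=1: 7<12, i++
i=2 j=1: 11<12, i++
i=3 j=1: 15>12, j++
i=3 j=2: 15>14, j++
i=3 j=3: 15<18, i++
i=4 j=3: 17<18, i++
i=5 j=3: 21>18, j++
i=5 j=4: 21>19, j++
i=5 j=5: 21>20, j++
i=5 j=6: 21<25, i++
i=6 j=6: 23<25, i++

i=7, j=6, emitted=[]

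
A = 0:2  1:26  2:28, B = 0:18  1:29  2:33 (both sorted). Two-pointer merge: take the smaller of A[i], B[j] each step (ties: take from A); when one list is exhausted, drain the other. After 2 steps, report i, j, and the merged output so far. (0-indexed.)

i=1, j=1, merged so far=[2, 18]

[i=0,j=0] A[i]=2<=B[j]=18 take 2 → i++
[i=1,j=0] A[i]=26>B[j]=18 take 18 → j++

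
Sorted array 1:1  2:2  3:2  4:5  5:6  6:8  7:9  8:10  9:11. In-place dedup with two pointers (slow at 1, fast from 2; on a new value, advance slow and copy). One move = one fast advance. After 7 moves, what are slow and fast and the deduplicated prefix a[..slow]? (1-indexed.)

slow=1 fast=2: a[fast]=2≠a[slow]=1 write a[2]=2, slow++,fast++
slow=2 fast=3: a[fast]=2=a[slow] dup, fast++
slow=2 fast=4: a[fast]=5≠a[slow]=2 write a[3]=5, slow++,fast++
slow=3 fast=5: a[fast]=6≠a[slow]=5 write a[4]=6, slow++,fast++
slow=4 fast=6: a[fast]=8≠a[slow]=6 write a[5]=8, slow++,fast++
slow=5 fast=7: a[fast]=9≠a[slow]=8 write a[6]=9, slow++,fast++
slow=6 fast=8: a[fast]=10≠a[slow]=9 write a[7]=10, slow++,fast++

slow=7, fast=9, prefix=[1, 2, 5, 6, 8, 9, 10]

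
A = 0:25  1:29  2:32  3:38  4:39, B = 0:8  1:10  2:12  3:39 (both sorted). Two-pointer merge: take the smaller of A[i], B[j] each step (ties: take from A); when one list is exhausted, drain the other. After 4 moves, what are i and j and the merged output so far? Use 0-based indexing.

[i=0,j=0] A[i]=25>B[j]=8 take 8 → j++
[i=0,j=1] A[i]=25>B[j]=10 take 10 → j++
[i=0,j=2] A[i]=25>B[j]=12 take 12 → j++
[i=0,j=3] A[i]=25<=B[j]=39 take 25 → i++

i=1, j=3, merged so far=[8, 10, 12, 25]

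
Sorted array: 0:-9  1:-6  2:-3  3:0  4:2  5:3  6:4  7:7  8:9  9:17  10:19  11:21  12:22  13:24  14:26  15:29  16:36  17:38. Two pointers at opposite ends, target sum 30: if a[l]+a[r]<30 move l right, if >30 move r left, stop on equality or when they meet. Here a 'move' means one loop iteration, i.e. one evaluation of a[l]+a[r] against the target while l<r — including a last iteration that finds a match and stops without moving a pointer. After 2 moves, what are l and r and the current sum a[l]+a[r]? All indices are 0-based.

[0,17] -9+38=29 <30 → l++
[1,17] -6+38=32 >30 → r--

l=1, r=16, sum=30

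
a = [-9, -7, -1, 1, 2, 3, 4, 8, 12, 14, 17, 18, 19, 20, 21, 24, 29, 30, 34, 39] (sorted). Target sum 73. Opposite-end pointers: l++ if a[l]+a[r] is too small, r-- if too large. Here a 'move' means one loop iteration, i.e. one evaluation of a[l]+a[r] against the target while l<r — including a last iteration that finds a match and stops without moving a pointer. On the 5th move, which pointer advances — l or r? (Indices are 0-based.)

[0,19] -9+39=30 <73 → l++
[1,19] -7+39=32 <73 → l++
[2,19] -1+39=38 <73 → l++
[3,19] 1+39=40 <73 → l++
[4,19] 2+39=41 <73 → l++

l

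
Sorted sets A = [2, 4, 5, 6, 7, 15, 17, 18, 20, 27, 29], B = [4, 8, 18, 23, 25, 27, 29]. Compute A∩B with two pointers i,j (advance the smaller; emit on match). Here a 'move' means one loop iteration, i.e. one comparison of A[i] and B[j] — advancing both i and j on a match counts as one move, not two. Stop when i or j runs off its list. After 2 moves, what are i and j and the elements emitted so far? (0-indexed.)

i=0 j=0: 2<4, i++
i=1 j=0: 4==4 emit, i++,j++

i=2, j=1, emitted=[4]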